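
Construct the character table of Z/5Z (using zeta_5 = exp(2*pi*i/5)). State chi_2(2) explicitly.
Character table of Z/5Z (irreps indexed chi_0,...,chi_4 with chi_k(m) = zeta_5^(k*m), zeta_5 = exp(2*pi*i/5)):
  irrep \ class  {0} (size 1)  {1} (size 1)    {2} (size 1)    {3} (size 1)    {4} (size 1)  
  chi_0          1             1               1               1               1             
  chi_1          1             exp(2*I*pi/5)   exp(4*I*pi/5)   exp(-4*I*pi/5)  exp(-2*I*pi/5)
  chi_2          1             exp(4*I*pi/5)   exp(-2*I*pi/5)  exp(2*I*pi/5)   exp(-4*I*pi/5)
  chi_3          1             exp(-4*I*pi/5)  exp(2*I*pi/5)   exp(-2*I*pi/5)  exp(4*I*pi/5) 
  chi_4          1             exp(-2*I*pi/5)  exp(-4*I*pi/5)  exp(4*I*pi/5)   exp(2*I*pi/5) 

Spot check: chi_2(2) = zeta_5^(2*2) = zeta_5^4 = exp(-2*I*pi/5).

Justification: Z/5Z is abelian, so all 5 irreducible complex representations are 1-dimensional. They are given by chi_k(m) = zeta_5^(k*m) for k = 0,...,4. Row orthogonality: sum_m chi_k(m) conj(chi_l(m)) = 5 * [k = l].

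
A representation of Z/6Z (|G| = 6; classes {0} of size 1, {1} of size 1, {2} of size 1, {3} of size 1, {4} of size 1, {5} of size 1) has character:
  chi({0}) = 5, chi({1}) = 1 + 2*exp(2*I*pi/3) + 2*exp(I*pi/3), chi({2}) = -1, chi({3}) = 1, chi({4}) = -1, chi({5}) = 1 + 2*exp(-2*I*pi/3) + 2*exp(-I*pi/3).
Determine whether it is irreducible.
Not irreducible (reducible): <chi, chi> = 9 > 1.

Proof sketch: <chi, chi> = (1/|G|) sum_C |C| * |chi(C)|^2 = (1/6)[1*|5|^2 + 1*|1 + 2*exp(2*I*pi/3) + 2*exp(I*pi/3)|^2 + 1*|-1|^2 + 1*|1|^2 + 1*|-1|^2 + 1*|1 + 2*exp(-2*I*pi/3) + 2*exp(-I*pi/3)|^2]
  = (1/6)[(25) + (13) + (1) + (1) + (1) + (13)] = 54/6 = 9.
(Exp terms are combined using exp(i*s)*conj(exp(i*t)) = exp(i*(s-t)), and sums of them are collapsed using the identity that for every m > 1 the m distinct m-th roots of unity sum to 0, e.g. 1 + exp(2*I*pi/3) + exp(-2*I*pi/3) = 0.)
A character is irreducible iff <chi, chi> = 1, so this representation is reducible.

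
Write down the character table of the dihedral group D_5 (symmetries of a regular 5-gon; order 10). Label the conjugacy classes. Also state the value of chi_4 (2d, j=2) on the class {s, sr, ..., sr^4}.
Conjugacy classes: {e} of size 1, {r^1, r^4} of size 2, {r^2, r^3} of size 2, {s, sr, ..., sr^4} of size 5.
Character table:
  irrep \ class              {e} (size 1)  {r^1, r^4} (size 2)  {r^2, r^3} (size 2)  {s, sr, ..., sr^4} (size 5)
  chi_1 (triv)               1             1                    1                    1                          
  chi_2 (sign: r->1, s->-1)  1             1                    1                    -1                         
  chi_3 (2d, j=1)            2             -1/2 + sqrt(5)/2     -sqrt(5)/2 - 1/2     0                          
  chi_4 (2d, j=2)            2             -sqrt(5)/2 - 1/2     -1/2 + sqrt(5)/2     0                          

Spot check: chi_4 (2d, j=2) on {s, sr, ..., sr^4} = 0.

Details: D_5 has order 2*5 = 10 with 4 conjugacy classes, hence 4 irreducibles. Sum of squared dims 1 + 1 + 4 + 4 = 10 = |G|. Linear characters come from the abelianisation; the 2-dimensional irreps have character r^k -> 2*cos(2*pi*j*k/5), reflections -> 0.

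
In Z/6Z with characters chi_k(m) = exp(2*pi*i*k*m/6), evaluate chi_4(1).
chi_4(1) = zeta_6^4 = exp(-2*I*pi/3)

Derivation: chi_4(1) = zeta_6^(4*1) = zeta_6^4. Since zeta_6^6 = 1, this equals zeta_6^4 = exp(2*pi*i*4/6) = exp(-2*I*pi/3).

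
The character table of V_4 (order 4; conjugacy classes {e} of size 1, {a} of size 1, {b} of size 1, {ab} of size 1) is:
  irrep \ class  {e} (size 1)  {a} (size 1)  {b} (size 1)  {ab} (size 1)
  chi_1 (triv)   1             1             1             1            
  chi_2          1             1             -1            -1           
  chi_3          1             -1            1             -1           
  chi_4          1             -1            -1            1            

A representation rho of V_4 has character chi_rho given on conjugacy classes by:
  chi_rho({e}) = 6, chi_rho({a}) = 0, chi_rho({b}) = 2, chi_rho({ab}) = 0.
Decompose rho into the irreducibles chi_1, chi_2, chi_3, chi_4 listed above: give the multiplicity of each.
Multiplicities: chi_1: 2, chi_2: 1, chi_3: 2, chi_4: 1.

Details: Use <chi_rho, chi> = (1/|G|) sum_C |C| * chi_rho(C) * conj(chi(C)) with |G| = 4 for each irreducible chi in the table:
  <chi_rho, chi_1> = (1/4)[1*(6)*conj(1) + 1*(0)*conj(1) + 1*(2)*conj(1) + 1*(0)*conj(1)]
      = (1/4)[(6) + (0) + (2) + (0)] = 8/4 = 2
  <chi_rho, chi_2> = (1/4)[1*(6)*conj(1) + 1*(0)*conj(1) + 1*(2)*conj(-1) + 1*(0)*conj(-1)]
      = (1/4)[(6) + (0) + (-2) + (0)] = 4/4 = 1
  <chi_rho, chi_3> = (1/4)[1*(6)*conj(1) + 1*(0)*conj(-1) + 1*(2)*conj(1) + 1*(0)*conj(-1)]
      = (1/4)[(6) + (0) + (2) + (0)] = 8/4 = 2
  <chi_rho, chi_4> = (1/4)[1*(6)*conj(1) + 1*(0)*conj(-1) + 1*(2)*conj(-1) + 1*(0)*conj(1)]
      = (1/4)[(6) + (0) + (-2) + (0)] = 4/4 = 1
Dimension check: dim(rho) = sum (mult * dim) = 2*1 + 1*1 + 2*1 + 1*1 = 6 = chi_rho(e) = 6.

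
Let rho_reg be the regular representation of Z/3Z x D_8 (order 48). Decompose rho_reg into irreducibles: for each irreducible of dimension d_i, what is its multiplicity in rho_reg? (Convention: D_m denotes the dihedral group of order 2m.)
Each irreducible V_i of dimension d_i appears with multiplicity d_i, i.e. rho_reg = (direct sum over all irreducibles V_i) d_i V_i. The irreducible dimensions for Z/3Z x D_8 are 1, 1, 1, 1, 1, 1, 1, 1, 1, 1, 1, 1, 2, 2, 2, 2, 2, 2, 2, 2, 2: 12 irreducibles of dimension 1, each with multiplicity 1; 9 irreducibles of dimension 2, each with multiplicity 2. Total dimension 12*1*1 + 9*2*2 = 48 = |G|.

Explanation: General theorem: in the regular representation of a finite group G, each irreducible appears with multiplicity equal to its dimension. Check: dim(rho_reg) = sum d_i^2 = 1 + 1 + 1 + 1 + 1 + 1 + 1 + 1 + 1 + 1 + 1 + 1 + 4 + 4 + 4 + 4 + 4 + 4 + 4 + 4 + 4 = 48 = |G|.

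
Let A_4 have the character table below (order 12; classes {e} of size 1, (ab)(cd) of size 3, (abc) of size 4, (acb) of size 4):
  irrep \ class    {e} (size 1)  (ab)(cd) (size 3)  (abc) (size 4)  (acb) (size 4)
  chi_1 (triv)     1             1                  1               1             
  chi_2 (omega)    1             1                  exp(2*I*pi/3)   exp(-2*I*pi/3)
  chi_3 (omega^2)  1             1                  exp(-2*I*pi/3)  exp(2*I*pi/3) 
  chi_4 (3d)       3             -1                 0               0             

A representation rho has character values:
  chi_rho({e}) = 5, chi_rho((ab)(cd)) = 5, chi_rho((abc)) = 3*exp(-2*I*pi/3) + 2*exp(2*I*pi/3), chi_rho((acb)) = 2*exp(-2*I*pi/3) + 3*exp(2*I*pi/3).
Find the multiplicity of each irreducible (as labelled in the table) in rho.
Multiplicities: chi_1: 0, chi_2: 2, chi_3: 3, chi_4: 0.

Proof sketch: Use <chi_rho, chi> = (1/|G|) sum_C |C| * chi_rho(C) * conj(chi(C)) with |G| = 12 for each irreducible chi in the table:
  <chi_rho, chi_1> = (1/12)[1*(5)*conj(1) + 3*(5)*conj(1) + 4*(3*exp(-2*I*pi/3) + 2*exp(2*I*pi/3))*conj(1) + 4*(2*exp(-2*I*pi/3) + 3*exp(2*I*pi/3))*conj(1)]
      = (1/12)[(5) + (15) + (12*exp(-2*I*pi/3) + 8*exp(2*I*pi/3)) + (8*exp(-2*I*pi/3) + 12*exp(2*I*pi/3))] = 0/12 = 0
  <chi_rho, chi_2> = (1/12)[1*(5)*conj(1) + 3*(5)*conj(1) + 4*(3*exp(-2*I*pi/3) + 2*exp(2*I*pi/3))*conj(exp(2*I*pi/3)) + 4*(2*exp(-2*I*pi/3) + 3*exp(2*I*pi/3))*conj(exp(-2*I*pi/3))]
      = (1/12)[(5) + (15) + (8 + 12*exp(2*I*pi/3)) + (8 + 12*exp(-2*I*pi/3))] = 24/12 = 2
  <chi_rho, chi_3> = (1/12)[1*(5)*conj(1) + 3*(5)*conj(1) + 4*(3*exp(-2*I*pi/3) + 2*exp(2*I*pi/3))*conj(exp(-2*I*pi/3)) + 4*(2*exp(-2*I*pi/3) + 3*exp(2*I*pi/3))*conj(exp(2*I*pi/3))]
      = (1/12)[(5) + (15) + (12 + 8*exp(-2*I*pi/3)) + (12 + 8*exp(2*I*pi/3))] = 36/12 = 3
  <chi_rho, chi_4> = (1/12)[1*(5)*conj(3) + 3*(5)*conj(-1) + 4*(3*exp(-2*I*pi/3) + 2*exp(2*I*pi/3))*conj(0) + 4*(2*exp(-2*I*pi/3) + 3*exp(2*I*pi/3))*conj(0)]
      = (1/12)[(15) + (-15) + (0) + (0)] = 0/12 = 0
(Exp terms are combined using exp(i*s)*conj(exp(i*t)) = exp(i*(s-t)), and sums of them are collapsed using the identity that for every m > 1 the m distinct m-th roots of unity sum to 0, e.g. 1 + exp(2*I*pi/3) + exp(-2*I*pi/3) = 0.)
Dimension check: dim(rho) = sum (mult * dim) = 0*1 + 2*1 + 3*1 + 0*3 = 5 = chi_rho(e) = 5.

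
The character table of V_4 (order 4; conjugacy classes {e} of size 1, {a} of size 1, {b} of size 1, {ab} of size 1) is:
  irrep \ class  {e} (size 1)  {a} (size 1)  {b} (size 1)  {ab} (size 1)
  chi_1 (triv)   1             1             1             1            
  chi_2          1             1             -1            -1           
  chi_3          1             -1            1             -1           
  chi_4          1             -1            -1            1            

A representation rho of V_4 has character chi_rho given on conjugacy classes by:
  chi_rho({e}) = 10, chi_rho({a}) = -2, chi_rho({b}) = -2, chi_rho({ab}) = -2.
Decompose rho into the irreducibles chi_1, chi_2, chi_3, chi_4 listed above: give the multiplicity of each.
Multiplicities: chi_1: 1, chi_2: 3, chi_3: 3, chi_4: 3.

Explanation: Use <chi_rho, chi> = (1/|G|) sum_C |C| * chi_rho(C) * conj(chi(C)) with |G| = 4 for each irreducible chi in the table:
  <chi_rho, chi_1> = (1/4)[1*(10)*conj(1) + 1*(-2)*conj(1) + 1*(-2)*conj(1) + 1*(-2)*conj(1)]
      = (1/4)[(10) + (-2) + (-2) + (-2)] = 4/4 = 1
  <chi_rho, chi_2> = (1/4)[1*(10)*conj(1) + 1*(-2)*conj(1) + 1*(-2)*conj(-1) + 1*(-2)*conj(-1)]
      = (1/4)[(10) + (-2) + (2) + (2)] = 12/4 = 3
  <chi_rho, chi_3> = (1/4)[1*(10)*conj(1) + 1*(-2)*conj(-1) + 1*(-2)*conj(1) + 1*(-2)*conj(-1)]
      = (1/4)[(10) + (2) + (-2) + (2)] = 12/4 = 3
  <chi_rho, chi_4> = (1/4)[1*(10)*conj(1) + 1*(-2)*conj(-1) + 1*(-2)*conj(-1) + 1*(-2)*conj(1)]
      = (1/4)[(10) + (2) + (2) + (-2)] = 12/4 = 3
Dimension check: dim(rho) = sum (mult * dim) = 1*1 + 3*1 + 3*1 + 3*1 = 10 = chi_rho(e) = 10.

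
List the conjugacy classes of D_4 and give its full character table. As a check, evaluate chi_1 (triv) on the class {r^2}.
Conjugacy classes: {e} of size 1, {r^2} of size 1, {r^1, r^3} of size 2, {s, sr^2, ...} of size 2, {sr, sr^3, ...} of size 2.
Character table:
  irrep \ class              {e} (size 1)  {r^2} (size 1)  {r^1, r^3} (size 2)  {s, sr^2, ...} (size 2)  {sr, sr^3, ...} (size 2)
  chi_1 (triv)               1             1               1                    1                        1                       
  chi_2 (sign: r->1, s->-1)  1             1               1                    -1                       -1                      
  chi_3 (r->-1, s->1)        1             1               -1                   1                        -1                      
  chi_4 (r->-1, s->-1)       1             1               -1                   -1                       1                       
  chi_5 (2d, j=1)            2             -2              0                    0                        0                       

Spot check: chi_1 (triv) on {r^2} = 1.

Proof sketch: D_4 has order 2*4 = 8 with 5 conjugacy classes, hence 5 irreducibles. Sum of squared dims 1 + 1 + 1 + 1 + 4 = 8 = |G|. Linear characters come from the abelianisation; the 2-dimensional irreps have character r^k -> 2*cos(2*pi*j*k/4), reflections -> 0.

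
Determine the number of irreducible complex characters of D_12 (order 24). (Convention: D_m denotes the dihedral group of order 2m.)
9

Solution. The number of irreducible complex representations of a finite group equals its number of conjugacy classes. D_12 has 9 conjugacy classes (n/2 + 3 for n even), so D_12 (order 24) has exactly 9 irreducible complex representations.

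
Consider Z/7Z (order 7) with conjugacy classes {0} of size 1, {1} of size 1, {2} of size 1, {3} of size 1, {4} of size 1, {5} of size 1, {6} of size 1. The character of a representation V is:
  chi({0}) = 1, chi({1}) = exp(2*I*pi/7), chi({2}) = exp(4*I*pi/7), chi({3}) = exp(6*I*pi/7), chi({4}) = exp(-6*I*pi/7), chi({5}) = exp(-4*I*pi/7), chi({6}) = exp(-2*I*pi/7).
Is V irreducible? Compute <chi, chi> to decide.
Irreducible: <chi, chi> = 1.

Argument: <chi, chi> = (1/|G|) sum_C |C| * |chi(C)|^2 = (1/7)[1*|1|^2 + 1*|exp(2*I*pi/7)|^2 + 1*|exp(4*I*pi/7)|^2 + 1*|exp(6*I*pi/7)|^2 + 1*|exp(-6*I*pi/7)|^2 + 1*|exp(-4*I*pi/7)|^2 + 1*|exp(-2*I*pi/7)|^2]
  = (1/7)[(1) + (1) + (1) + (1) + (1) + (1) + (1)] = 7/7 = 1.
(Exp terms are combined using exp(i*s)*conj(exp(i*t)) = exp(i*(s-t)), and sums of them are collapsed using the identity that for every m > 1 the m distinct m-th roots of unity sum to 0, e.g. 1 + exp(2*I*pi/3) + exp(-2*I*pi/3) = 0.)
A character is irreducible iff <chi, chi> = 1, so this representation is irreducible.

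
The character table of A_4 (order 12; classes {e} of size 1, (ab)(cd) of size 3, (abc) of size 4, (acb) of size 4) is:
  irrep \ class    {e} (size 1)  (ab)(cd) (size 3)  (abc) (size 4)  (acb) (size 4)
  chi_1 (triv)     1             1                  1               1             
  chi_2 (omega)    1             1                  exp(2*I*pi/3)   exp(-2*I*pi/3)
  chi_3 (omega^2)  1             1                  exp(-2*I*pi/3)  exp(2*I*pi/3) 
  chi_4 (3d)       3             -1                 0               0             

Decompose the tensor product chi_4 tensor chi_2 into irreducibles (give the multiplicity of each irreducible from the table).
chi_4 tensor chi_2 = chi_4 (all other irreducibles have multiplicity 0).

Details: The character of a tensor product is the pointwise product (chi_4 * chi_2)(C) = chi_4(C) * chi_2(C):
  {e}: (3)*(1), (ab)(cd): (-1)*(1), (abc): (0)*(exp(2*I*pi/3)), (acb): (0)*(exp(-2*I*pi/3))
so (chi_4 * chi_2) takes values
  {e} -> 3, (ab)(cd) -> -1, (abc) -> 0, (acb) -> 0.
Now take the inner product of this character with each irreducible chi from the table, <chi_4*chi_2, chi> = (1/12) sum_C |C| (chi_4*chi_2)(C) conj(chi(C)):
  <chi_4*chi_2, chi_1> = (1/12)[1*(3)*conj(1) + 3*(-1)*conj(1) + 4*(0)*conj(1) + 4*(0)*conj(1)]
      = (1/12)[(3) + (-3) + (0) + (0)] = 0/12 = 0
  <chi_4*chi_2, chi_2> = (1/12)[1*(3)*conj(1) + 3*(-1)*conj(1) + 4*(0)*conj(exp(2*I*pi/3)) + 4*(0)*conj(exp(-2*I*pi/3))]
      = (1/12)[(3) + (-3) + (0) + (0)] = 0/12 = 0
  <chi_4*chi_2, chi_3> = (1/12)[1*(3)*conj(1) + 3*(-1)*conj(1) + 4*(0)*conj(exp(-2*I*pi/3)) + 4*(0)*conj(exp(2*I*pi/3))]
      = (1/12)[(3) + (-3) + (0) + (0)] = 0/12 = 0
  <chi_4*chi_2, chi_4> = (1/12)[1*(3)*conj(3) + 3*(-1)*conj(-1) + 4*(0)*conj(0) + 4*(0)*conj(0)]
      = (1/12)[(9) + (3) + (0) + (0)] = 12/12 = 1
(Exp terms are combined using exp(i*s)*conj(exp(i*t)) = exp(i*(s-t)), and sums of them are collapsed using the identity that for every m > 1 the m distinct m-th roots of unity sum to 0, e.g. 1 + exp(2*I*pi/3) + exp(-2*I*pi/3) = 0.)
Hence the multiplicities are chi_4: 1. Dimension check: dim(chi_4)*dim(chi_2) = 3*1 = 3 and sum (mult * dim) = 1*3 = 3.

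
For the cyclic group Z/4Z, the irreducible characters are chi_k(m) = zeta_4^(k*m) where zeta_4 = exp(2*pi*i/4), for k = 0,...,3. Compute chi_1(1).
chi_1(1) = zeta_4^1 = I

Working: chi_1(1) = zeta_4^(1*1) = zeta_4^1. Since zeta_4^4 = 1, this equals zeta_4^1 = exp(2*pi*i*1/4) = I.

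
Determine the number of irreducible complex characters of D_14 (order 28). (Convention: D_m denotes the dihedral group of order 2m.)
10

The number of irreducible complex representations of a finite group equals its number of conjugacy classes. D_14 has 10 conjugacy classes (n/2 + 3 for n even), so D_14 (order 28) has exactly 10 irreducible complex representations.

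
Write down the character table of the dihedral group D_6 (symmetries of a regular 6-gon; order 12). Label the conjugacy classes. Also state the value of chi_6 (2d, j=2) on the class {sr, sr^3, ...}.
Conjugacy classes: {e} of size 1, {r^3} of size 1, {r^1, r^5} of size 2, {r^2, r^4} of size 2, {s, sr^2, ...} of size 3, {sr, sr^3, ...} of size 3.
Character table:
  irrep \ class              {e} (size 1)  {r^3} (size 1)  {r^1, r^5} (size 2)  {r^2, r^4} (size 2)  {s, sr^2, ...} (size 3)  {sr, sr^3, ...} (size 3)
  chi_1 (triv)               1             1               1                    1                    1                        1                       
  chi_2 (sign: r->1, s->-1)  1             1               1                    1                    -1                       -1                      
  chi_3 (r->-1, s->1)        1             -1              -1                   1                    1                        -1                      
  chi_4 (r->-1, s->-1)       1             -1              -1                   1                    -1                       1                       
  chi_5 (2d, j=1)            2             -2              1                    -1                   0                        0                       
  chi_6 (2d, j=2)            2             2               -1                   -1                   0                        0                       

Spot check: chi_6 (2d, j=2) on {sr, sr^3, ...} = 0.

D_6 has order 2*6 = 12 with 6 conjugacy classes, hence 6 irreducibles. Sum of squared dims 1 + 1 + 1 + 1 + 4 + 4 = 12 = |G|. Linear characters come from the abelianisation; the 2-dimensional irreps have character r^k -> 2*cos(2*pi*j*k/6), reflections -> 0.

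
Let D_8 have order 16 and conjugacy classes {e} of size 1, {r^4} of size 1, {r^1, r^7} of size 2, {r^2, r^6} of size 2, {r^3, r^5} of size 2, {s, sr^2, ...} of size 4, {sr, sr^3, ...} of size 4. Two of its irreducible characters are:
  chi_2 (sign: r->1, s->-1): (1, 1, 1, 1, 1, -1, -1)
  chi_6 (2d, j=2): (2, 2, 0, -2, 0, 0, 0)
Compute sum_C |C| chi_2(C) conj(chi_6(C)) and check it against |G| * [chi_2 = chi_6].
Sum = 0; so <chi_2, chi_6> = 0 (distinct irreducibles are orthogonal).

Justification: Compute term by term over conjugacy classes (|C| * chi_2(C) * conj(chi_6(C))):
  1*(1)*conj(2) + 1*(1)*conj(2) + 2*(1)*conj(0) + 2*(1)*conj(-2) + 2*(1)*conj(0) + 4*(-1)*conj(0) + 4*(-1)*conj(0)
  = (2) + (2) + (0) + (-4) + (0) + (0) + (0)
  = 0.
Dividing by |G| = 16 gives 0/16 = 0, matching the row-orthogonality relation <chi_2, chi_6> = [chi_2 = chi_6].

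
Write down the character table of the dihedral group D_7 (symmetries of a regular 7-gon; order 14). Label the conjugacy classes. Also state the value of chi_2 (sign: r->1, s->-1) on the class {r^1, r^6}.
Conjugacy classes: {e} of size 1, {r^1, r^6} of size 2, {r^2, r^5} of size 2, {r^3, r^4} of size 2, {s, sr, ..., sr^6} of size 7.
Character table:
  irrep \ class              {e} (size 1)  {r^1, r^6} (size 2)  {r^2, r^5} (size 2)  {r^3, r^4} (size 2)  {s, sr, ..., sr^6} (size 7)
  chi_1 (triv)               1             1                    1                    1                    1                          
  chi_2 (sign: r->1, s->-1)  1             1                    1                    1                    -1                         
  chi_3 (2d, j=1)            2             2*cos(2*pi/7)        -2*cos(3*pi/7)       -2*cos(pi/7)         0                          
  chi_4 (2d, j=2)            2             -2*cos(3*pi/7)       -2*cos(pi/7)         2*cos(2*pi/7)        0                          
  chi_5 (2d, j=3)            2             -2*cos(pi/7)         2*cos(2*pi/7)        -2*cos(3*pi/7)       0                          

Spot check: chi_2 (sign: r->1, s->-1) on {r^1, r^6} = 1.

Why: D_7 has order 2*7 = 14 with 5 conjugacy classes, hence 5 irreducibles. Sum of squared dims 1 + 1 + 4 + 4 + 4 = 14 = |G|. Linear characters come from the abelianisation; the 2-dimensional irreps have character r^k -> 2*cos(2*pi*j*k/7), reflections -> 0.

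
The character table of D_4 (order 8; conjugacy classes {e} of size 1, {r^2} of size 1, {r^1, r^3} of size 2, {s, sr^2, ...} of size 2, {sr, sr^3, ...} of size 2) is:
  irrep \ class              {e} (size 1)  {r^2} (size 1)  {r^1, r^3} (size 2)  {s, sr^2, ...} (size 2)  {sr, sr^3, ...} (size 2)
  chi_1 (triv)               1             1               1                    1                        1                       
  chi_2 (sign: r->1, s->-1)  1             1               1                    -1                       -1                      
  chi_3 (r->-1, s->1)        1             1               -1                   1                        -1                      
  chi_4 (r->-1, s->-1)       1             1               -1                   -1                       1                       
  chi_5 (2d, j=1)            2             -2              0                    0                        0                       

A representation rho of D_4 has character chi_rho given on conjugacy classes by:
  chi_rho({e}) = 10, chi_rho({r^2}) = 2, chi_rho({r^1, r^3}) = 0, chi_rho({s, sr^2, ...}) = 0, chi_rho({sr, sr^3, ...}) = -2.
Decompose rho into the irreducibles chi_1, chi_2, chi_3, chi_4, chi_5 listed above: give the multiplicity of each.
Multiplicities: chi_1: 1, chi_2: 2, chi_3: 2, chi_4: 1, chi_5: 2.

Why: Use <chi_rho, chi> = (1/|G|) sum_C |C| * chi_rho(C) * conj(chi(C)) with |G| = 8 for each irreducible chi in the table:
  <chi_rho, chi_1> = (1/8)[1*(10)*conj(1) + 1*(2)*conj(1) + 2*(0)*conj(1) + 2*(0)*conj(1) + 2*(-2)*conj(1)]
      = (1/8)[(10) + (2) + (0) + (0) + (-4)] = 8/8 = 1
  <chi_rho, chi_2> = (1/8)[1*(10)*conj(1) + 1*(2)*conj(1) + 2*(0)*conj(1) + 2*(0)*conj(-1) + 2*(-2)*conj(-1)]
      = (1/8)[(10) + (2) + (0) + (0) + (4)] = 16/8 = 2
  <chi_rho, chi_3> = (1/8)[1*(10)*conj(1) + 1*(2)*conj(1) + 2*(0)*conj(-1) + 2*(0)*conj(1) + 2*(-2)*conj(-1)]
      = (1/8)[(10) + (2) + (0) + (0) + (4)] = 16/8 = 2
  <chi_rho, chi_4> = (1/8)[1*(10)*conj(1) + 1*(2)*conj(1) + 2*(0)*conj(-1) + 2*(0)*conj(-1) + 2*(-2)*conj(1)]
      = (1/8)[(10) + (2) + (0) + (0) + (-4)] = 8/8 = 1
  <chi_rho, chi_5> = (1/8)[1*(10)*conj(2) + 1*(2)*conj(-2) + 2*(0)*conj(0) + 2*(0)*conj(0) + 2*(-2)*conj(0)]
      = (1/8)[(20) + (-4) + (0) + (0) + (0)] = 16/8 = 2
Dimension check: dim(rho) = sum (mult * dim) = 1*1 + 2*1 + 2*1 + 1*1 + 2*2 = 10 = chi_rho(e) = 10.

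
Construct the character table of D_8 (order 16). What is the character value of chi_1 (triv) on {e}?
Conjugacy classes: {e} of size 1, {r^4} of size 1, {r^1, r^7} of size 2, {r^2, r^6} of size 2, {r^3, r^5} of size 2, {s, sr^2, ...} of size 4, {sr, sr^3, ...} of size 4.
Character table:
  irrep \ class              {e} (size 1)  {r^4} (size 1)  {r^1, r^7} (size 2)  {r^2, r^6} (size 2)  {r^3, r^5} (size 2)  {s, sr^2, ...} (size 4)  {sr, sr^3, ...} (size 4)
  chi_1 (triv)               1             1               1                    1                    1                    1                        1                       
  chi_2 (sign: r->1, s->-1)  1             1               1                    1                    1                    -1                       -1                      
  chi_3 (r->-1, s->1)        1             1               -1                   1                    -1                   1                        -1                      
  chi_4 (r->-1, s->-1)       1             1               -1                   1                    -1                   -1                       1                       
  chi_5 (2d, j=1)            2             -2              sqrt(2)              0                    -sqrt(2)             0                        0                       
  chi_6 (2d, j=2)            2             2               0                    -2                   0                    0                        0                       
  chi_7 (2d, j=3)            2             -2              -sqrt(2)             0                    sqrt(2)              0                        0                       

Spot check: chi_1 (triv) on {e} = 1.

Solution. D_8 has order 2*8 = 16 with 7 conjugacy classes, hence 7 irreducibles. Sum of squared dims 1 + 1 + 1 + 1 + 4 + 4 + 4 = 16 = |G|. Linear characters come from the abelianisation; the 2-dimensional irreps have character r^k -> 2*cos(2*pi*j*k/8), reflections -> 0.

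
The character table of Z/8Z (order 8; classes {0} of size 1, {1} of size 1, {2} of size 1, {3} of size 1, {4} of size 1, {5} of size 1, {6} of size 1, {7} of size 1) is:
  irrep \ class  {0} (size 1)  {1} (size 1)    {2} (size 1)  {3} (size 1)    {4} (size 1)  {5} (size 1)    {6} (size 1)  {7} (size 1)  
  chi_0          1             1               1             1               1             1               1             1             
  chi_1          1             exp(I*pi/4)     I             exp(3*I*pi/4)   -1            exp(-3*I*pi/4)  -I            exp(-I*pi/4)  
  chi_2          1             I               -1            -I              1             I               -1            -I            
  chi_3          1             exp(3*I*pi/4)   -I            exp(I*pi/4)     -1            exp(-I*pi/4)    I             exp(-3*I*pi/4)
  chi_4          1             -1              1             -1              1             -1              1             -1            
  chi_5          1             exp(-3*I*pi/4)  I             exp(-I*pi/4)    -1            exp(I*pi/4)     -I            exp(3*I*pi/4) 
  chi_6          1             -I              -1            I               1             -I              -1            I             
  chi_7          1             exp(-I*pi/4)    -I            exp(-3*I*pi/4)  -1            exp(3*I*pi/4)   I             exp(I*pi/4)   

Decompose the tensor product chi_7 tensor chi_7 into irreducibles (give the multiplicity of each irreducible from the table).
chi_7 tensor chi_7 = chi_6 (all other irreducibles have multiplicity 0).

Why: The character of a tensor product is the pointwise product (chi_7 * chi_7)(C) = chi_7(C) * chi_7(C):
  {0}: (1)*(1), {1}: (exp(-I*pi/4))*(exp(-I*pi/4)), {2}: (-I)*(-I), {3}: (exp(-3*I*pi/4))*(exp(-3*I*pi/4)), {4}: (-1)*(-1), {5}: (exp(3*I*pi/4))*(exp(3*I*pi/4)), {6}: (I)*(I), {7}: (exp(I*pi/4))*(exp(I*pi/4))
so (chi_7 * chi_7) takes values
  {0} -> 1, {1} -> -I, {2} -> -1, {3} -> I, {4} -> 1, {5} -> -I, {6} -> -1, {7} -> I.
Now take the inner product of this character with each irreducible chi from the table, <chi_7*chi_7, chi> = (1/8) sum_C |C| (chi_7*chi_7)(C) conj(chi(C)):
  <chi_7*chi_7, chi_0> = (1/8)[1*(1)*conj(1) + 1*(-I)*conj(1) + 1*(-1)*conj(1) + 1*(I)*conj(1) + 1*(1)*conj(1) + 1*(-I)*conj(1) + 1*(-1)*conj(1) + 1*(I)*conj(1)]
      = (1/8)[(1) + (-I) + (-1) + (I) + (1) + (-I) + (-1) + (I)] = 0/8 = 0
  <chi_7*chi_7, chi_1> = (1/8)[1*(1)*conj(1) + 1*(-I)*conj(exp(I*pi/4)) + 1*(-1)*conj(I) + 1*(I)*conj(exp(3*I*pi/4)) + 1*(1)*conj(-1) + 1*(-I)*conj(exp(-3*I*pi/4)) + 1*(-1)*conj(-I) + 1*(I)*conj(exp(-I*pi/4))]
      = (1/8)[(1) + (-exp(I*pi/4)) + (I) + (exp(-I*pi/4)) + (-1) + (-exp(-3*I*pi/4)) + (-I) + (exp(3*I*pi/4))] = 0/8 = 0
  <chi_7*chi_7, chi_2> = (1/8)[1*(1)*conj(1) + 1*(-I)*conj(I) + 1*(-1)*conj(-1) + 1*(I)*conj(-I) + 1*(1)*conj(1) + 1*(-I)*conj(I) + 1*(-1)*conj(-1) + 1*(I)*conj(-I)]
      = (1/8)[(1) + (-1) + (1) + (-1) + (1) + (-1) + (1) + (-1)] = 0/8 = 0
  <chi_7*chi_7, chi_3> = (1/8)[1*(1)*conj(1) + 1*(-I)*conj(exp(3*I*pi/4)) + 1*(-1)*conj(-I) + 1*(I)*conj(exp(I*pi/4)) + 1*(1)*conj(-1) + 1*(-I)*conj(exp(-I*pi/4)) + 1*(-1)*conj(I) + 1*(I)*conj(exp(-3*I*pi/4))]
      = (1/8)[(1) + (-exp(-I*pi/4)) + (-I) + (exp(I*pi/4)) + (-1) + (-exp(3*I*pi/4)) + (I) + (exp(-3*I*pi/4))] = 0/8 = 0
  <chi_7*chi_7, chi_4> = (1/8)[1*(1)*conj(1) + 1*(-I)*conj(-1) + 1*(-1)*conj(1) + 1*(I)*conj(-1) + 1*(1)*conj(1) + 1*(-I)*conj(-1) + 1*(-1)*conj(1) + 1*(I)*conj(-1)]
      = (1/8)[(1) + (I) + (-1) + (-I) + (1) + (I) + (-1) + (-I)] = 0/8 = 0
  <chi_7*chi_7, chi_5> = (1/8)[1*(1)*conj(1) + 1*(-I)*conj(exp(-3*I*pi/4)) + 1*(-1)*conj(I) + 1*(I)*conj(exp(-I*pi/4)) + 1*(1)*conj(-1) + 1*(-I)*conj(exp(I*pi/4)) + 1*(-1)*conj(-I) + 1*(I)*conj(exp(3*I*pi/4))]
      = (1/8)[(1) + (-exp(-3*I*pi/4)) + (I) + (exp(3*I*pi/4)) + (-1) + (-exp(I*pi/4)) + (-I) + (exp(-I*pi/4))] = 0/8 = 0
  <chi_7*chi_7, chi_6> = (1/8)[1*(1)*conj(1) + 1*(-I)*conj(-I) + 1*(-1)*conj(-1) + 1*(I)*conj(I) + 1*(1)*conj(1) + 1*(-I)*conj(-I) + 1*(-1)*conj(-1) + 1*(I)*conj(I)]
      = (1/8)[(1) + (1) + (1) + (1) + (1) + (1) + (1) + (1)] = 8/8 = 1
  <chi_7*chi_7, chi_7> = (1/8)[1*(1)*conj(1) + 1*(-I)*conj(exp(-I*pi/4)) + 1*(-1)*conj(-I) + 1*(I)*conj(exp(-3*I*pi/4)) + 1*(1)*conj(-1) + 1*(-I)*conj(exp(3*I*pi/4)) + 1*(-1)*conj(I) + 1*(I)*conj(exp(I*pi/4))]
      = (1/8)[(1) + (-exp(3*I*pi/4)) + (-I) + (exp(-3*I*pi/4)) + (-1) + (-exp(-I*pi/4)) + (I) + (exp(I*pi/4))] = 0/8 = 0
(Exp terms are combined using exp(i*s)*conj(exp(i*t)) = exp(i*(s-t)), and sums of them are collapsed using the identity that for every m > 1 the m distinct m-th roots of unity sum to 0, e.g. 1 + exp(2*I*pi/3) + exp(-2*I*pi/3) = 0.)
Hence the multiplicities are chi_6: 1. Dimension check: dim(chi_7)*dim(chi_7) = 1*1 = 1 and sum (mult * dim) = 1*1 = 1.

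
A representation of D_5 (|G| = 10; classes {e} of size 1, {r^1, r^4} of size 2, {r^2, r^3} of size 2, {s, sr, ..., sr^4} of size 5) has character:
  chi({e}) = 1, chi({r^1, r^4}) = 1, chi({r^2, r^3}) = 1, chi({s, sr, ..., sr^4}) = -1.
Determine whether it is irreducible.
Irreducible: <chi, chi> = 1.

<chi, chi> = (1/|G|) sum_C |C| * |chi(C)|^2 = (1/10)[1*|1|^2 + 2*|1|^2 + 2*|1|^2 + 5*|-1|^2]
  = (1/10)[(1) + (2) + (2) + (5)] = 10/10 = 1.
A character is irreducible iff <chi, chi> = 1, so this representation is irreducible.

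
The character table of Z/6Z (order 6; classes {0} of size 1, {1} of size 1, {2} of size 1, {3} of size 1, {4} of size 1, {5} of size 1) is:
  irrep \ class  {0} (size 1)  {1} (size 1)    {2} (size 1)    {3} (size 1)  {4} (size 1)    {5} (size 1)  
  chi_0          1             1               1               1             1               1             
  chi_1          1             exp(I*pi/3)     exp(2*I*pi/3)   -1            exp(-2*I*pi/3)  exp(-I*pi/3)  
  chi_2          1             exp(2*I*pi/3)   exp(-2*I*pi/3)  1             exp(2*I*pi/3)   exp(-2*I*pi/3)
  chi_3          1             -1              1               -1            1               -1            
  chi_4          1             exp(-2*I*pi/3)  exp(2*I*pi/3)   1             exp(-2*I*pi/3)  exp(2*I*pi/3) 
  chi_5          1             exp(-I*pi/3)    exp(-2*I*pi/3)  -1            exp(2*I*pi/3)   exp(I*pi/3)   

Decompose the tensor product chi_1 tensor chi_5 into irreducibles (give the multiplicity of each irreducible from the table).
chi_1 tensor chi_5 = chi_0 (all other irreducibles have multiplicity 0).

Proof sketch: The character of a tensor product is the pointwise product (chi_1 * chi_5)(C) = chi_1(C) * chi_5(C):
  {0}: (1)*(1), {1}: (exp(I*pi/3))*(exp(-I*pi/3)), {2}: (exp(2*I*pi/3))*(exp(-2*I*pi/3)), {3}: (-1)*(-1), {4}: (exp(-2*I*pi/3))*(exp(2*I*pi/3)), {5}: (exp(-I*pi/3))*(exp(I*pi/3))
so (chi_1 * chi_5) takes values
  {0} -> 1, {1} -> 1, {2} -> 1, {3} -> 1, {4} -> 1, {5} -> 1.
Now take the inner product of this character with each irreducible chi from the table, <chi_1*chi_5, chi> = (1/6) sum_C |C| (chi_1*chi_5)(C) conj(chi(C)):
  <chi_1*chi_5, chi_0> = (1/6)[1*(1)*conj(1) + 1*(1)*conj(1) + 1*(1)*conj(1) + 1*(1)*conj(1) + 1*(1)*conj(1) + 1*(1)*conj(1)]
      = (1/6)[(1) + (1) + (1) + (1) + (1) + (1)] = 6/6 = 1
  <chi_1*chi_5, chi_1> = (1/6)[1*(1)*conj(1) + 1*(1)*conj(exp(I*pi/3)) + 1*(1)*conj(exp(2*I*pi/3)) + 1*(1)*conj(-1) + 1*(1)*conj(exp(-2*I*pi/3)) + 1*(1)*conj(exp(-I*pi/3))]
      = (1/6)[(1) + (exp(-I*pi/3)) + (exp(-2*I*pi/3)) + (-1) + (exp(2*I*pi/3)) + (exp(I*pi/3))] = 0/6 = 0
  <chi_1*chi_5, chi_2> = (1/6)[1*(1)*conj(1) + 1*(1)*conj(exp(2*I*pi/3)) + 1*(1)*conj(exp(-2*I*pi/3)) + 1*(1)*conj(1) + 1*(1)*conj(exp(2*I*pi/3)) + 1*(1)*conj(exp(-2*I*pi/3))]
      = (1/6)[(1) + (exp(-2*I*pi/3)) + (exp(2*I*pi/3)) + (1) + (exp(-2*I*pi/3)) + (exp(2*I*pi/3))] = 0/6 = 0
  <chi_1*chi_5, chi_3> = (1/6)[1*(1)*conj(1) + 1*(1)*conj(-1) + 1*(1)*conj(1) + 1*(1)*conj(-1) + 1*(1)*conj(1) + 1*(1)*conj(-1)]
      = (1/6)[(1) + (-1) + (1) + (-1) + (1) + (-1)] = 0/6 = 0
  <chi_1*chi_5, chi_4> = (1/6)[1*(1)*conj(1) + 1*(1)*conj(exp(-2*I*pi/3)) + 1*(1)*conj(exp(2*I*pi/3)) + 1*(1)*conj(1) + 1*(1)*conj(exp(-2*I*pi/3)) + 1*(1)*conj(exp(2*I*pi/3))]
      = (1/6)[(1) + (exp(2*I*pi/3)) + (exp(-2*I*pi/3)) + (1) + (exp(2*I*pi/3)) + (exp(-2*I*pi/3))] = 0/6 = 0
  <chi_1*chi_5, chi_5> = (1/6)[1*(1)*conj(1) + 1*(1)*conj(exp(-I*pi/3)) + 1*(1)*conj(exp(-2*I*pi/3)) + 1*(1)*conj(-1) + 1*(1)*conj(exp(2*I*pi/3)) + 1*(1)*conj(exp(I*pi/3))]
      = (1/6)[(1) + (exp(I*pi/3)) + (exp(2*I*pi/3)) + (-1) + (exp(-2*I*pi/3)) + (exp(-I*pi/3))] = 0/6 = 0
(Exp terms are combined using exp(i*s)*conj(exp(i*t)) = exp(i*(s-t)), and sums of them are collapsed using the identity that for every m > 1 the m distinct m-th roots of unity sum to 0, e.g. 1 + exp(2*I*pi/3) + exp(-2*I*pi/3) = 0.)
Hence the multiplicities are chi_0: 1. Dimension check: dim(chi_1)*dim(chi_5) = 1*1 = 1 and sum (mult * dim) = 1*1 = 1.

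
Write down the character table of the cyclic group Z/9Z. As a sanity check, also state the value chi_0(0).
Character table of Z/9Z (irreps indexed chi_0,...,chi_8 with chi_k(m) = zeta_9^(k*m), zeta_9 = exp(2*pi*i/9)):
  irrep \ class  {0} (size 1)  {1} (size 1)    {2} (size 1)    {3} (size 1)    {4} (size 1)    {5} (size 1)    {6} (size 1)    {7} (size 1)    {8} (size 1)  
  chi_0          1             1               1               1               1               1               1               1               1             
  chi_1          1             exp(2*I*pi/9)   exp(4*I*pi/9)   exp(2*I*pi/3)   exp(8*I*pi/9)   exp(-8*I*pi/9)  exp(-2*I*pi/3)  exp(-4*I*pi/9)  exp(-2*I*pi/9)
  chi_2          1             exp(4*I*pi/9)   exp(8*I*pi/9)   exp(-2*I*pi/3)  exp(-2*I*pi/9)  exp(2*I*pi/9)   exp(2*I*pi/3)   exp(-8*I*pi/9)  exp(-4*I*pi/9)
  chi_3          1             exp(2*I*pi/3)   exp(-2*I*pi/3)  1               exp(2*I*pi/3)   exp(-2*I*pi/3)  1               exp(2*I*pi/3)   exp(-2*I*pi/3)
  chi_4          1             exp(8*I*pi/9)   exp(-2*I*pi/9)  exp(2*I*pi/3)   exp(-4*I*pi/9)  exp(4*I*pi/9)   exp(-2*I*pi/3)  exp(2*I*pi/9)   exp(-8*I*pi/9)
  chi_5          1             exp(-8*I*pi/9)  exp(2*I*pi/9)   exp(-2*I*pi/3)  exp(4*I*pi/9)   exp(-4*I*pi/9)  exp(2*I*pi/3)   exp(-2*I*pi/9)  exp(8*I*pi/9) 
  chi_6          1             exp(-2*I*pi/3)  exp(2*I*pi/3)   1               exp(-2*I*pi/3)  exp(2*I*pi/3)   1               exp(-2*I*pi/3)  exp(2*I*pi/3) 
  chi_7          1             exp(-4*I*pi/9)  exp(-8*I*pi/9)  exp(2*I*pi/3)   exp(2*I*pi/9)   exp(-2*I*pi/9)  exp(-2*I*pi/3)  exp(8*I*pi/9)   exp(4*I*pi/9) 
  chi_8          1             exp(-2*I*pi/9)  exp(-4*I*pi/9)  exp(-2*I*pi/3)  exp(-8*I*pi/9)  exp(8*I*pi/9)   exp(2*I*pi/3)   exp(4*I*pi/9)   exp(2*I*pi/9) 

Spot check: chi_0(0) = zeta_9^(0*0) = zeta_9^0 = 1.

Solution. Z/9Z is abelian, so all 9 irreducible complex representations are 1-dimensional. They are given by chi_k(m) = zeta_9^(k*m) for k = 0,...,8. Row orthogonality: sum_m chi_k(m) conj(chi_l(m)) = 9 * [k = l].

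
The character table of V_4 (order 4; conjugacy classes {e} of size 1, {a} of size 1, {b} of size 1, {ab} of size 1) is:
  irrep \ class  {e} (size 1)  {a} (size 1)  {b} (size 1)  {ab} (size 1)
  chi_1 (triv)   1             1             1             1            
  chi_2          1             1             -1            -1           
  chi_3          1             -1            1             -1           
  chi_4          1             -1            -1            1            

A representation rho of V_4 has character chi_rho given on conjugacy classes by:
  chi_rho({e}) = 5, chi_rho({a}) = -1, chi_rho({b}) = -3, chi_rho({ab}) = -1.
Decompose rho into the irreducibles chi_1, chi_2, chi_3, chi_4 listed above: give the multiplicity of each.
Multiplicities: chi_1: 0, chi_2: 2, chi_3: 1, chi_4: 2.

Working: Use <chi_rho, chi> = (1/|G|) sum_C |C| * chi_rho(C) * conj(chi(C)) with |G| = 4 for each irreducible chi in the table:
  <chi_rho, chi_1> = (1/4)[1*(5)*conj(1) + 1*(-1)*conj(1) + 1*(-3)*conj(1) + 1*(-1)*conj(1)]
      = (1/4)[(5) + (-1) + (-3) + (-1)] = 0/4 = 0
  <chi_rho, chi_2> = (1/4)[1*(5)*conj(1) + 1*(-1)*conj(1) + 1*(-3)*conj(-1) + 1*(-1)*conj(-1)]
      = (1/4)[(5) + (-1) + (3) + (1)] = 8/4 = 2
  <chi_rho, chi_3> = (1/4)[1*(5)*conj(1) + 1*(-1)*conj(-1) + 1*(-3)*conj(1) + 1*(-1)*conj(-1)]
      = (1/4)[(5) + (1) + (-3) + (1)] = 4/4 = 1
  <chi_rho, chi_4> = (1/4)[1*(5)*conj(1) + 1*(-1)*conj(-1) + 1*(-3)*conj(-1) + 1*(-1)*conj(1)]
      = (1/4)[(5) + (1) + (3) + (-1)] = 8/4 = 2
Dimension check: dim(rho) = sum (mult * dim) = 0*1 + 2*1 + 1*1 + 2*1 = 5 = chi_rho(e) = 5.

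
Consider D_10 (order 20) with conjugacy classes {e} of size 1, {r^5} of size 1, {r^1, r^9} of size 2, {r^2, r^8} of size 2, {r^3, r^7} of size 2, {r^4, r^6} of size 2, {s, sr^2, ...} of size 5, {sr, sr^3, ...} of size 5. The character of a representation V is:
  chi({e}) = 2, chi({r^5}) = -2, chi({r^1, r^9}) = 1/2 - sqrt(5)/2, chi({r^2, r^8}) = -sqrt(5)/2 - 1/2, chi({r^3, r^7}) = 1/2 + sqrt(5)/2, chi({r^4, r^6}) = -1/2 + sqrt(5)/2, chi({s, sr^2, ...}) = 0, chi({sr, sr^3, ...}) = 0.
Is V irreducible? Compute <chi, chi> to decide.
Irreducible: <chi, chi> = 1.

Argument: <chi, chi> = (1/|G|) sum_C |C| * |chi(C)|^2 = (1/20)[1*|2|^2 + 1*|-2|^2 + 2*|1/2 - sqrt(5)/2|^2 + 2*|-sqrt(5)/2 - 1/2|^2 + 2*|1/2 + sqrt(5)/2|^2 + 2*|-1/2 + sqrt(5)/2|^2 + 5*|0|^2 + 5*|0|^2]
  = (1/20)[(4) + (4) + (3 - sqrt(5)) + (sqrt(5) + 3) + (sqrt(5) + 3) + (3 - sqrt(5)) + (0) + (0)] = 20/20 = 1.
A character is irreducible iff <chi, chi> = 1, so this representation is irreducible.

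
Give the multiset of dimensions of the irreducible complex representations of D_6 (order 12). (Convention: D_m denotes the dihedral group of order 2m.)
Dimensions: 1, 1, 1, 1, 2, 2

Why: There are 6 irreducibles (= number of conjugacy classes). Their dimensions d_i satisfy sum d_i^2 = |G| = 12: 1 + 1 + 1 + 1 + 4 + 4 = 12.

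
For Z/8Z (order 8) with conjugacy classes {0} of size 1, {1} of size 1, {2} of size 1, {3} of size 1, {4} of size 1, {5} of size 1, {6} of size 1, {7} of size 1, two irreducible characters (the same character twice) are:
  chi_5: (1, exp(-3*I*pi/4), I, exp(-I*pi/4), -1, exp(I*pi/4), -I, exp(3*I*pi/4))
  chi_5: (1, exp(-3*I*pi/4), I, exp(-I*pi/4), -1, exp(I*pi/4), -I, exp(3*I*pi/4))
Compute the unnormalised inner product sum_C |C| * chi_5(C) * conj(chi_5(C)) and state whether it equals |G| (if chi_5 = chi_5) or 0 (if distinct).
Sum = 8 = |G| = 8; so <chi_5, chi_5> = 1 (norm-1 confirms irreducibility).

Proof sketch: Compute term by term over conjugacy classes (|C| * chi_5(C) * conj(chi_5(C))):
  1*(1)*conj(1) + 1*(exp(-3*I*pi/4))*conj(exp(-3*I*pi/4)) + 1*(I)*conj(I) + 1*(exp(-I*pi/4))*conj(exp(-I*pi/4)) + 1*(-1)*conj(-1) + 1*(exp(I*pi/4))*conj(exp(I*pi/4)) + 1*(-I)*conj(-I) + 1*(exp(3*I*pi/4))*conj(exp(3*I*pi/4))
  = (1) + (1) + (1) + (1) + (1) + (1) + (1) + (1)
  = 8.
(Exp terms are combined using exp(i*s)*conj(exp(i*t)) = exp(i*(s-t)), and sums of them are collapsed using the identity that for every m > 1 the m distinct m-th roots of unity sum to 0, e.g. 1 + exp(2*I*pi/3) + exp(-2*I*pi/3) = 0.)
Dividing by |G| = 8 gives 8/8 = 1, matching the row-orthogonality relation <chi_5, chi_5> = [chi_5 = chi_5].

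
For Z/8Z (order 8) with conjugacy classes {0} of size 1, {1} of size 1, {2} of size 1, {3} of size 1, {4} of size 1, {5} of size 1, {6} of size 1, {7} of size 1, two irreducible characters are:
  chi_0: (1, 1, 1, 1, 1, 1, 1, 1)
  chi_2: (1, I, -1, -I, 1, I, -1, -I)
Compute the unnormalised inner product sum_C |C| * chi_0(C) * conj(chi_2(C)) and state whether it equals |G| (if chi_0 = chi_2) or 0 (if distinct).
Sum = 0; so <chi_0, chi_2> = 0 (distinct irreducibles are orthogonal).

Compute term by term over conjugacy classes (|C| * chi_0(C) * conj(chi_2(C))):
  1*(1)*conj(1) + 1*(1)*conj(I) + 1*(1)*conj(-1) + 1*(1)*conj(-I) + 1*(1)*conj(1) + 1*(1)*conj(I) + 1*(1)*conj(-1) + 1*(1)*conj(-I)
  = (1) + (-I) + (-1) + (I) + (1) + (-I) + (-1) + (I)
  = 0.
(Exp terms are combined using exp(i*s)*conj(exp(i*t)) = exp(i*(s-t)), and sums of them are collapsed using the identity that for every m > 1 the m distinct m-th roots of unity sum to 0, e.g. 1 + exp(2*I*pi/3) + exp(-2*I*pi/3) = 0.)
Dividing by |G| = 8 gives 0/8 = 0, matching the row-orthogonality relation <chi_0, chi_2> = [chi_0 = chi_2].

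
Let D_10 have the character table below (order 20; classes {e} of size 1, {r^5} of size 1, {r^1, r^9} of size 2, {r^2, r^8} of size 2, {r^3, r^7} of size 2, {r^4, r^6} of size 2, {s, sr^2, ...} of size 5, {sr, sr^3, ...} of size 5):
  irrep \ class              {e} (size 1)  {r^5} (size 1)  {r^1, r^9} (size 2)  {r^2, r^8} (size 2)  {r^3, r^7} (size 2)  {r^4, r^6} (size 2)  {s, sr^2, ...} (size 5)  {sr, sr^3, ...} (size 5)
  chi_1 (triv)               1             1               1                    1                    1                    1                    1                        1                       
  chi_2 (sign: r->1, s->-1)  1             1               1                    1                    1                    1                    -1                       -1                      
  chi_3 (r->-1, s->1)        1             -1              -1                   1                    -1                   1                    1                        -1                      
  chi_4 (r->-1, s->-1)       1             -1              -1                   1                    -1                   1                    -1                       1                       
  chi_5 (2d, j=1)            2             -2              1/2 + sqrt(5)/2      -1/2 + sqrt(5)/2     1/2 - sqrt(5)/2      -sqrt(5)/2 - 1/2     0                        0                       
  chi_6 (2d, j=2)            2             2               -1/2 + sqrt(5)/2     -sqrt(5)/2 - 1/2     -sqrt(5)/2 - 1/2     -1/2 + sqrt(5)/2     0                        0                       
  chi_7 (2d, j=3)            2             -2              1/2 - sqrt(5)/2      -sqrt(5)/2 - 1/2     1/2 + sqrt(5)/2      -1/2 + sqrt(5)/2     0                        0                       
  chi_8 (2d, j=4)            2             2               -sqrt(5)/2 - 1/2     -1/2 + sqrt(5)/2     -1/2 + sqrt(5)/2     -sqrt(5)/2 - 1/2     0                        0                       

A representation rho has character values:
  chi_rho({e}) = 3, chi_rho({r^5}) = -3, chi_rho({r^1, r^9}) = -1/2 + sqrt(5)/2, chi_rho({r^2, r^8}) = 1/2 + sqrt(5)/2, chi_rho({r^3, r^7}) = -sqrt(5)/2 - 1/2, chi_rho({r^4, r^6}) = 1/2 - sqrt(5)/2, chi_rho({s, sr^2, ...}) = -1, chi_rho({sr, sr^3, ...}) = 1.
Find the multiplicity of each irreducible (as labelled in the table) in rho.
Multiplicities: chi_1: 0, chi_2: 0, chi_3: 0, chi_4: 1, chi_5: 1, chi_6: 0, chi_7: 0, chi_8: 0.

Details: Use <chi_rho, chi> = (1/|G|) sum_C |C| * chi_rho(C) * conj(chi(C)) with |G| = 20 for each irreducible chi in the table:
  <chi_rho, chi_1> = (1/20)[1*(3)*conj(1) + 1*(-3)*conj(1) + 2*(-1/2 + sqrt(5)/2)*conj(1) + 2*(1/2 + sqrt(5)/2)*conj(1) + 2*(-sqrt(5)/2 - 1/2)*conj(1) + 2*(1/2 - sqrt(5)/2)*conj(1) + 5*(-1)*conj(1) + 5*(1)*conj(1)]
      = (1/20)[(3) + (-3) + (-1 + sqrt(5)) + (1 + sqrt(5)) + (-sqrt(5) - 1) + (1 - sqrt(5)) + (-5) + (5)] = 0/20 = 0
  <chi_rho, chi_2> = (1/20)[1*(3)*conj(1) + 1*(-3)*conj(1) + 2*(-1/2 + sqrt(5)/2)*conj(1) + 2*(1/2 + sqrt(5)/2)*conj(1) + 2*(-sqrt(5)/2 - 1/2)*conj(1) + 2*(1/2 - sqrt(5)/2)*conj(1) + 5*(-1)*conj(-1) + 5*(1)*conj(-1)]
      = (1/20)[(3) + (-3) + (-1 + sqrt(5)) + (1 + sqrt(5)) + (-sqrt(5) - 1) + (1 - sqrt(5)) + (5) + (-5)] = 0/20 = 0
  <chi_rho, chi_3> = (1/20)[1*(3)*conj(1) + 1*(-3)*conj(-1) + 2*(-1/2 + sqrt(5)/2)*conj(-1) + 2*(1/2 + sqrt(5)/2)*conj(1) + 2*(-sqrt(5)/2 - 1/2)*conj(-1) + 2*(1/2 - sqrt(5)/2)*conj(1) + 5*(-1)*conj(1) + 5*(1)*conj(-1)]
      = (1/20)[(3) + (3) + (1 - sqrt(5)) + (1 + sqrt(5)) + (1 + sqrt(5)) + (1 - sqrt(5)) + (-5) + (-5)] = 0/20 = 0
  <chi_rho, chi_4> = (1/20)[1*(3)*conj(1) + 1*(-3)*conj(-1) + 2*(-1/2 + sqrt(5)/2)*conj(-1) + 2*(1/2 + sqrt(5)/2)*conj(1) + 2*(-sqrt(5)/2 - 1/2)*conj(-1) + 2*(1/2 - sqrt(5)/2)*conj(1) + 5*(-1)*conj(-1) + 5*(1)*conj(1)]
      = (1/20)[(3) + (3) + (1 - sqrt(5)) + (1 + sqrt(5)) + (1 + sqrt(5)) + (1 - sqrt(5)) + (5) + (5)] = 20/20 = 1
  <chi_rho, chi_5> = (1/20)[1*(3)*conj(2) + 1*(-3)*conj(-2) + 2*(-1/2 + sqrt(5)/2)*conj(1/2 + sqrt(5)/2) + 2*(1/2 + sqrt(5)/2)*conj(-1/2 + sqrt(5)/2) + 2*(-sqrt(5)/2 - 1/2)*conj(1/2 - sqrt(5)/2) + 2*(1/2 - sqrt(5)/2)*conj(-sqrt(5)/2 - 1/2) + 5*(-1)*conj(0) + 5*(1)*conj(0)]
      = (1/20)[(6) + (6) + (2) + (2) + (2) + (2) + (0) + (0)] = 20/20 = 1
  <chi_rho, chi_6> = (1/20)[1*(3)*conj(2) + 1*(-3)*conj(2) + 2*(-1/2 + sqrt(5)/2)*conj(-1/2 + sqrt(5)/2) + 2*(1/2 + sqrt(5)/2)*conj(-sqrt(5)/2 - 1/2) + 2*(-sqrt(5)/2 - 1/2)*conj(-sqrt(5)/2 - 1/2) + 2*(1/2 - sqrt(5)/2)*conj(-1/2 + sqrt(5)/2) + 5*(-1)*conj(0) + 5*(1)*conj(0)]
      = (1/20)[(6) + (-6) + (3 - sqrt(5)) + (-3 - sqrt(5)) + (sqrt(5) + 3) + (-3 + sqrt(5)) + (0) + (0)] = 0/20 = 0
  <chi_rho, chi_7> = (1/20)[1*(3)*conj(2) + 1*(-3)*conj(-2) + 2*(-1/2 + sqrt(5)/2)*conj(1/2 - sqrt(5)/2) + 2*(1/2 + sqrt(5)/2)*conj(-sqrt(5)/2 - 1/2) + 2*(-sqrt(5)/2 - 1/2)*conj(1/2 + sqrt(5)/2) + 2*(1/2 - sqrt(5)/2)*conj(-1/2 + sqrt(5)/2) + 5*(-1)*conj(0) + 5*(1)*conj(0)]
      = (1/20)[(6) + (6) + (-3 + sqrt(5)) + (-3 - sqrt(5)) + (-3 - sqrt(5)) + (-3 + sqrt(5)) + (0) + (0)] = 0/20 = 0
  <chi_rho, chi_8> = (1/20)[1*(3)*conj(2) + 1*(-3)*conj(2) + 2*(-1/2 + sqrt(5)/2)*conj(-sqrt(5)/2 - 1/2) + 2*(1/2 + sqrt(5)/2)*conj(-1/2 + sqrt(5)/2) + 2*(-sqrt(5)/2 - 1/2)*conj(-1/2 + sqrt(5)/2) + 2*(1/2 - sqrt(5)/2)*conj(-sqrt(5)/2 - 1/2) + 5*(-1)*conj(0) + 5*(1)*conj(0)]
      = (1/20)[(6) + (-6) + (-2) + (2) + (-2) + (2) + (0) + (0)] = 0/20 = 0
Dimension check: dim(rho) = sum (mult * dim) = 0*1 + 0*1 + 0*1 + 1*1 + 1*2 + 0*2 + 0*2 + 0*2 = 3 = chi_rho(e) = 3.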